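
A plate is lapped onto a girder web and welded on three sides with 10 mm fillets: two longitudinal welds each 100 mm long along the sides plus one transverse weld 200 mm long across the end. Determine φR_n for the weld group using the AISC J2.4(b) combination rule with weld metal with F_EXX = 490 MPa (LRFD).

φR_n ≈ 733 kN

t_e = 0.707 × 10 = 7.07 mm.
R_nwl = 0.6 × 490 × 7.07 × 200 × 10⁻³ = 415.7 kN (longitudinal, 2 welds).
R_nwt = 0.6 × 490 × 7.07 × 200 × 10⁻³ = 415.7 kN (transverse, base value).
(i) R_nwl + R_nwt = 831.4 kN; (ii) 0.85 R_nwl + 1.5 R_nwt = 976.9 kN.
R_n = max = 976.9 kN [governs: (ii)]; φR_n = 732.7 kN.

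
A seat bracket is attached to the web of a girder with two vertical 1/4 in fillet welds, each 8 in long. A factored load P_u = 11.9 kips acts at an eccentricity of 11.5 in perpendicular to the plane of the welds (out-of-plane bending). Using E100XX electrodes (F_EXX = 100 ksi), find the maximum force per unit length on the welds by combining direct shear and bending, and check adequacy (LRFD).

f_max ≈ 6.46 kip/in; adequate

L_w = 2 × 8 = 16 in; section modulus (unit throat) S = 2 × L²/6 = 21.33 in².
Direct shear f_v = P/L_w = 11.9/16 = 0.7438 kip/in.
Moment M = P × e = 11.9 × 11.5 = 136.85 kip·in; bending f_b = M/S = 6.415 kip/in.
f_max = √(f_v² + f_b²) = √(0.7438² + 6.415²) = 6.458 kip/in.
φr_n = 0.75 × 0.6 × 100 × (0.707 × 0.25) = 7.954 kip/in → adequate.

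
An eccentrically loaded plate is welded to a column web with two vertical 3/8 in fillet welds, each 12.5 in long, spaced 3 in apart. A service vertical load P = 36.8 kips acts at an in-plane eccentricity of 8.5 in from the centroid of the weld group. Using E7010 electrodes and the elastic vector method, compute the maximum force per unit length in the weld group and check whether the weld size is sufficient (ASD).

f_max ≈ 5.79 kip/in; NOT adequate

E70XX → F_EXX = 70 ksi.
Total weld length L_w = 25 in. Treat welds as unit-width lines.
Polar moment about centroid: J = 2[d³/12 + d(b/2)²] = 2[12.5³/12 + 12.5×1.5²] = 381.8 in³.
Direct shear f_v = P/L_w = 36.8 / 25 = 1.472 kip/in (vertical).
Torsion M = P·e = 36.8 × 8.5 = 312.8 kip·in.
Critical point at (x, y) = (1.5, 6.25) from centroid. f_tx = M·y/J = 5.121 kip/in; f_ty = M·x/J = 1.229 kip/in.
Resultant f_max = √[f_tx² + (f_v + f_ty)²] = √[5.121² + (1.472 + 1.229)²] = 5.79 kip/in.
Capacity per unit length: r_n/Ω = (1/2.0) × 0.6 × 70 × (0.707 × 0.375) = 5.568 kip/in.
5.79 > 5.568 → NOT adequate.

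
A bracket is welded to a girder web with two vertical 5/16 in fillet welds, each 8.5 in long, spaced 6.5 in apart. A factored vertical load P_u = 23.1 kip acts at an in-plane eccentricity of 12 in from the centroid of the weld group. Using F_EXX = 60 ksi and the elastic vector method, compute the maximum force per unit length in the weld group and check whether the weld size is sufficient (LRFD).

Total weld length L_w = 17 in. Treat welds as unit-width lines.
Polar moment about centroid: J = 2[d³/12 + d(b/2)²] = 2[8.5³/12 + 8.5×3.25²] = 281.9 in³.
Direct shear f_v = P/L_w = 23.1 / 17 = 1.359 kip/in (vertical).
Torsion M = P·e = 23.1 × 12 = 277.2 kip·in.
Critical point at (x, y) = (3.25, 4.25) from centroid. f_tx = M·y/J = 4.179 kip/in; f_ty = M·x/J = 3.196 kip/in.
Resultant f_max = √[f_tx² + (f_v + f_ty)²] = √[4.179² + (1.359 + 3.196)²] = 6.181 kip/in.
Capacity per unit length: φr_n = 0.75 × 0.6 × 60 × (0.707 × 0.3125) = 5.965 kip/in.
6.181 > 5.965 → NOT adequate.

f_max ≈ 6.18 kip/in; NOT adequate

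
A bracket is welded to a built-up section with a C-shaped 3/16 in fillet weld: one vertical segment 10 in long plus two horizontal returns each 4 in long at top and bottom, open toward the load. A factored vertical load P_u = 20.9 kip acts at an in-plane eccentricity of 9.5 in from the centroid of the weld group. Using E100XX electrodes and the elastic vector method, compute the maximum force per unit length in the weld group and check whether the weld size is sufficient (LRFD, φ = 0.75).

f_max ≈ 4.47 kip/in; adequate

E100XX → F_EXX = 100 ksi.
Total weld length L_w = 18 in. Treat welds as unit-width lines.
Centroid: x̄ = 2×4×2 / 18 = 0.8889 in from the vertical weld.
Polar moment about centroid: J = I_x + I_y = [10³/12 + 2×4×5²] + [10×0.8889² + 2(4³/12 + 4×1.111²)] = 311.8 in³.
Direct shear f_v = P/L_w = 20.9 / 18 = 1.161 kip/in (vertical).
Torsion M = P·e = 20.9 × 9.5 = 198.55 kip·in.
Critical point at (x, y) = (3.111, 5) from centroid. f_tx = M·y/J = 3.184 kip/in; f_ty = M·x/J = 1.981 kip/in.
Resultant f_max = √[f_tx² + (f_v + f_ty)²] = √[3.184² + (1.161 + 1.981)²] = 4.474 kip/in.
Capacity per unit length: φr_n = 0.75 × 0.6 × 100 × (0.707 × 0.1875) = 5.965 kip/in.
4.474 ≤ 5.965 → adequate.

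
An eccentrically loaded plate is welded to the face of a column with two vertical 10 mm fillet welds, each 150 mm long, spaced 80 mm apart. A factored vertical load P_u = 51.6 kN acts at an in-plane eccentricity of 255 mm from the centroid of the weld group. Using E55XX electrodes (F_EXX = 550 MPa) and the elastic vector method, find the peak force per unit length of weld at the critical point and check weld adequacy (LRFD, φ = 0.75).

f_max ≈ 1160 N/mm; adequate

Total weld length L_w = 300 mm. Treat welds as unit-width lines.
Polar moment about centroid: J = 2[d³/12 + d(b/2)²] = 2[150³/12 + 150×40²] = 1042000 mm³.
Direct shear f_v = P/L_w = 51.6×10³ / 300 = 172 N/mm (vertical).
Torsion M = P·e = 51.6×10³ × 255 = 13158000 N·mm.
Critical point at (x, y) = (40, 75) from centroid. f_tx = M·y/J = 946.6 N/mm; f_ty = M·x/J = 504.9 N/mm.
Resultant f_max = √[f_tx² + (f_v + f_ty)²] = √[946.6² + (172 + 504.9)²] = 1164 N/mm.
Capacity per unit length: φr_n = 0.75 × 0.6 × 550 × (0.707 × 10) = 1750 N/mm.
1164 ≤ 1750 → adequate.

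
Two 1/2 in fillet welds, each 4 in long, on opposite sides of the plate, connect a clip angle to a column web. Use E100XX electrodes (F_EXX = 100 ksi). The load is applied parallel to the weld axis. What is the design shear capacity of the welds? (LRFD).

φR_n ≈ 127 kips

Effective throat t_e = 0.707 × 0.5 = 0.3535 in.
Total length L = 8 in; A_we = 0.3535 × 8 = 2.828 in².
F_nw = 0.6 F_EXX = 0.6 × 100 = 60 ksi.
φR_n = 0.75 × 60 × 2.828 = 127.3 kips.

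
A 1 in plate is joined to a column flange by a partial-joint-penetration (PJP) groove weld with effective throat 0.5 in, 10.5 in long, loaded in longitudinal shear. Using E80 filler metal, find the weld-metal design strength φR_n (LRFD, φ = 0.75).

E80XX → F_EXX = 80 ksi.
Effective throat (given) t_e = 0.5 in.
A_we = 0.5 × 10.5 = 5.25 in².
F_nw = 0.6 F_EXX = 48 ksi.
φR_n = 0.75 × 48 × 5.25 = 189 kips.

φR_n ≈ 189 kips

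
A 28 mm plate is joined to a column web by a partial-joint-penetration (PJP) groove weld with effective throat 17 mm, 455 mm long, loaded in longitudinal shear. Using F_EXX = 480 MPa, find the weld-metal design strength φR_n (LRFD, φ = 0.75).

Effective throat (given) t_e = 17 mm.
A_we = 17 × 455 = 7735 mm².
F_nw = 0.6 F_EXX = 288 MPa.
φR_n = 0.75 × 288 × 7735 × 10⁻³ = 1671 kN.

φR_n ≈ 1670 kN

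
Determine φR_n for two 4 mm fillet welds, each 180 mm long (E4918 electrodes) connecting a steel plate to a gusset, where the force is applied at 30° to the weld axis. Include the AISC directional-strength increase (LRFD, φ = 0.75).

E49XX → F_EXX = 490 MPa.
t_e = 0.707 × 4 = 2.828 mm; A_we = 2.828 × 360 = 1018 mm².
Directional factor: 1.0 + 0.5 sin^1.5(30°) = 1.177.
F_nw = 0.6 × 490 × 1.177 = 346 MPa.
φR_n = 0.75 × 346 × 1018 × 10⁻³ = 264.2 kN.

φR_n ≈ 264 kN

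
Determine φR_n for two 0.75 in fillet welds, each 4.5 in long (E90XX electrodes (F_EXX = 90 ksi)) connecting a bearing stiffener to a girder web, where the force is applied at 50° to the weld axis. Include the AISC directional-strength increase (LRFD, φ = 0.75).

t_e = 0.707 × 0.75 = 0.5302 in; A_we = 0.5302 × 9 = 4.772 in².
Directional factor: 1.0 + 0.5 sin^1.5(50°) = 1.335.
F_nw = 0.6 × 90 × 1.335 = 72.1 ksi.
φR_n = 0.75 × 72.1 × 4.772 = 258.1 kips.

φR_n ≈ 258 kips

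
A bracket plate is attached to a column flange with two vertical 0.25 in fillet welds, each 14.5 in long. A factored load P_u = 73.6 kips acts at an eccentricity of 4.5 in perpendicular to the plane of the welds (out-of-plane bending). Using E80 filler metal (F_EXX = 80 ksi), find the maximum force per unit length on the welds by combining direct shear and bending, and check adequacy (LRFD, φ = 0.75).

L_w = 2 × 14.5 = 29 in; section modulus (unit throat) S = 2 × L²/6 = 70.08 in².
Direct shear f_v = P/L_w = 73.6/29 = 2.538 kip/in.
Moment M = P × e = 73.6 × 4.5 = 331.2 kip·in; bending f_b = M/S = 4.726 kip/in.
f_max = √(f_v² + f_b²) = √(2.538² + 4.726²) = 5.364 kip/in.
φr_n = 0.75 × 0.6 × 80 × (0.707 × 0.25) = 6.363 kip/in → adequate.

f_max ≈ 5.36 kip/in; adequate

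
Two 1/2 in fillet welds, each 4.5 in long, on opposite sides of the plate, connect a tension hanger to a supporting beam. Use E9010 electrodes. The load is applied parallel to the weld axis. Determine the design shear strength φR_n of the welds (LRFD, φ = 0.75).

φR_n ≈ 129 kips

E90XX → F_EXX = 90 ksi.
Effective throat t_e = 0.707 × 0.5 = 0.3535 in.
Total length L = 9 in; A_we = 0.3535 × 9 = 3.181 in².
F_nw = 0.6 F_EXX = 0.6 × 90 = 54 ksi.
φR_n = 0.75 × 54 × 3.181 = 128.9 kips.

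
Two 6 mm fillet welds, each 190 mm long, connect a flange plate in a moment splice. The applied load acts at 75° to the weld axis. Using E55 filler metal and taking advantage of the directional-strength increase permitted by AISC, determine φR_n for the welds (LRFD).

φR_n ≈ 588 kN

E55XX → F_EXX = 550 MPa.
t_e = 0.707 × 6 = 4.242 mm; A_we = 4.242 × 380 = 1612 mm².
Directional factor: 1.0 + 0.5 sin^1.5(75°) = 1.475.
F_nw = 0.6 × 550 × 1.475 = 486.6 MPa.
φR_n = 0.75 × 486.6 × 1612 × 10⁻³ = 588.3 kN.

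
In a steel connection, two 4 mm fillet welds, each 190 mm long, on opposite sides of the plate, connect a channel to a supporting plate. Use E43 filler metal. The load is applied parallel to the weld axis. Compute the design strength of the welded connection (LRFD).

E43XX → F_EXX = 430 MPa.
Effective throat t_e = 0.707 × 4 = 2.828 mm.
Total length L = 380 mm; A_we = 2.828 × 380 = 1075 mm².
F_nw = 0.6 F_EXX = 0.6 × 430 = 258 MPa.
φR_n = 0.75 × 258 × 1075 × 10⁻³ = 207.9 kN.

φR_n ≈ 208 kN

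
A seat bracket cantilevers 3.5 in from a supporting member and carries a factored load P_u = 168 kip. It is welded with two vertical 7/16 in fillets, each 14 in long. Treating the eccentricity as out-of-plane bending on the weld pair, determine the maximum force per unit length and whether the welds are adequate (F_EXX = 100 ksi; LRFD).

f_max ≈ 10.8 kip/in; adequate

L_w = 2 × 14 = 28 in; section modulus (unit throat) S = 2 × L²/6 = 65.33 in².
Direct shear f_v = P/L_w = 168/28 = 6 kip/in.
Moment M = P × e = 168 × 3.5 = 588 kip·in; bending f_b = M/S = 9 kip/in.
f_max = √(f_v² + f_b²) = √(6² + 9²) = 10.82 kip/in.
φr_n = 0.75 × 0.6 × 100 × (0.707 × 0.4375) = 13.92 kip/in → adequate.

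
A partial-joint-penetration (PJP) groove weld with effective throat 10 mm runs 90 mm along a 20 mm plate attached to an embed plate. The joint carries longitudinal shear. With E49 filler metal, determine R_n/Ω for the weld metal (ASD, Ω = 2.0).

E49XX → F_EXX = 490 MPa.
Effective throat (given) t_e = 10 mm.
A_we = 10 × 90 = 900 mm².
F_nw = 0.6 F_EXX = 294 MPa.
R_n/Ω = (294 × 900) / 2.0 × 10⁻³ = 132.3 kN.

R_n/Ω ≈ 132 kN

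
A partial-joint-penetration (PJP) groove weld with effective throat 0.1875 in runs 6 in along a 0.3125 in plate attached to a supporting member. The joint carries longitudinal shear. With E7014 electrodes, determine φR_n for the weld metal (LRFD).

φR_n ≈ 35.4 kip

E70XX → F_EXX = 70 ksi.
Effective throat (given) t_e = 0.1875 in.
A_we = 0.1875 × 6 = 1.125 in².
F_nw = 0.6 F_EXX = 42 ksi.
φR_n = 0.75 × 42 × 1.125 = 35.44 kip.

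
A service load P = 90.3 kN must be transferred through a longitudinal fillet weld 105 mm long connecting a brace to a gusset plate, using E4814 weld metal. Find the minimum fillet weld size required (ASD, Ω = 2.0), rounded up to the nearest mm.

w = 9 mm

E48XX → F_EXX = 480 MPa.
Total weld length L = 105 mm.
Required throat t_e = P × Ω / (0.6 F_EXX × L) = 90.3 × 2.0 / (0.6 × 480 × 105 × 10⁻³) = 5.972 mm.
Required leg w = t_e / 0.707 = 8.447 mm → use 9 mm.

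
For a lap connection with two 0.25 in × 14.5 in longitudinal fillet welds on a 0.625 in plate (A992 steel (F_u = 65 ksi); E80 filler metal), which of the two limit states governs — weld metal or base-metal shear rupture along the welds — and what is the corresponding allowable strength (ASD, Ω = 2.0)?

E80XX → F_EXX = 80 ksi.
t_e = 0.707 × 0.25 = 0.1767 in; L = 29 in.
Weld metal: R_n/Ω = (1/2.0) × 0.6 × 80 × 0.1767 × 29 = 123 kips.
Base metal (shear rupture): R_n/Ω = (1/2.0) × 0.6 × 65 × 0.625 × 29 = 353.4 kips.
Governing: weld metal.

R_n/Ω ≈ 123 kips (weld metal governs)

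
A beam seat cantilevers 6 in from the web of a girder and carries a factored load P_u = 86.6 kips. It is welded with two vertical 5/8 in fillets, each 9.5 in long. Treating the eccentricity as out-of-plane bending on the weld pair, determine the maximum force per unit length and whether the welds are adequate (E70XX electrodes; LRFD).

E70XX → F_EXX = 70 ksi.
L_w = 2 × 9.5 = 19 in; section modulus (unit throat) S = 2 × L²/6 = 30.08 in².
Direct shear f_v = P/L_w = 86.6/19 = 4.558 kip/in.
Moment M = P × e = 86.6 × 6 = 519.6 kip·in; bending f_b = M/S = 17.27 kip/in.
f_max = √(f_v² + f_b²) = √(4.558² + 17.27²) = 17.86 kip/in.
φr_n = 0.75 × 0.6 × 70 × (0.707 × 0.625) = 13.92 kip/in → NOT adequate.

f_max ≈ 17.9 kip/in; NOT adequate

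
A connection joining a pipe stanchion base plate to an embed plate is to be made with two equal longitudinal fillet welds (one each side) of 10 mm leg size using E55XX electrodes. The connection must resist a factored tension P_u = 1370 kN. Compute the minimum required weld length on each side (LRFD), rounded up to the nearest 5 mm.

L = 395 mm on each side

E55XX → F_EXX = 550 MPa.
Throat t_e = 0.707 × 10 = 7.07 mm.
φr_n = 0.75 × 0.6 × 550 × 7.07 × 10⁻³ = 1.75 kN/mm.
L_req = P_u / φr_n = 1370 / 1.75 = 782.9 mm total.
Per side: 782.9 / 2 = 391.5 mm.
Round up → use L = 395 mm on each side.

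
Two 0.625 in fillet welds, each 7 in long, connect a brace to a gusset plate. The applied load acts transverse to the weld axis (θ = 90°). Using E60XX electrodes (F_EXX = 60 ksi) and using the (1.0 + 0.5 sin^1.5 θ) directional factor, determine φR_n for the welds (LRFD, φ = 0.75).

t_e = 0.707 × 0.625 = 0.4419 in; A_we = 0.4419 × 14 = 6.186 in².
Directional factor: 1.0 + 0.5 sin^1.5(90°) = 1.5.
F_nw = 0.6 × 60 × 1.5 = 54 ksi.
φR_n = 0.75 × 54 × 6.186 = 250.5 kip.

φR_n ≈ 251 kip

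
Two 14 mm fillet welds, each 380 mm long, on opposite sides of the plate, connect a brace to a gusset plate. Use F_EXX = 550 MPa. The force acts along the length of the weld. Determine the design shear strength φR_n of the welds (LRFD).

φR_n ≈ 1860 kN

Effective throat t_e = 0.707 × 14 = 9.898 mm.
Total length L = 760 mm; A_we = 9.898 × 760 = 7522 mm².
F_nw = 0.6 F_EXX = 0.6 × 550 = 330 MPa.
φR_n = 0.75 × 330 × 7522 × 10⁻³ = 1862 kN.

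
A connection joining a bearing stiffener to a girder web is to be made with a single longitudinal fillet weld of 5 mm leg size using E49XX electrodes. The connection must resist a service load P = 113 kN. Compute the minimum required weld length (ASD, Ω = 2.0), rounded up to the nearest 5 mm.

E49XX → F_EXX = 490 MPa.
Throat t_e = 0.707 × 5 = 3.535 mm.
r_n/Ω = (0.6 × 490 × 3.535) / 2.0 = 519.6 N/mm = 0.5196 kN/mm.
L_req = P / (r_n/Ω) = 113 / 0.5196 = 217.5 mm total.
Round up → use L = 220 mm.

L = 220 mm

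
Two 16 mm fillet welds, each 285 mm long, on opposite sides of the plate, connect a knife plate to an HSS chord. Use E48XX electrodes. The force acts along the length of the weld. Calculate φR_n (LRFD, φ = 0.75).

E48XX → F_EXX = 480 MPa.
Effective throat t_e = 0.707 × 16 = 11.31 mm.
Total length L = 570 mm; A_we = 11.31 × 570 = 6448 mm².
F_nw = 0.6 F_EXX = 0.6 × 480 = 288 MPa.
φR_n = 0.75 × 288 × 6448 × 10⁻³ = 1393 kN.

φR_n ≈ 1390 kN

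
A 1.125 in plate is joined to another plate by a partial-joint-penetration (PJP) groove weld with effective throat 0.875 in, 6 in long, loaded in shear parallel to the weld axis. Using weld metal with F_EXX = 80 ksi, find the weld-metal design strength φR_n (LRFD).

φR_n ≈ 189 kip

Effective throat (given) t_e = 0.875 in.
A_we = 0.875 × 6 = 5.25 in².
F_nw = 0.6 F_EXX = 48 ksi.
φR_n = 0.75 × 48 × 5.25 = 189 kip.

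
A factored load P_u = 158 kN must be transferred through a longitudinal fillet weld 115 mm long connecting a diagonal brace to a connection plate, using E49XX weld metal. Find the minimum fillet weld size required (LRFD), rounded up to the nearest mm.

w = 9 mm

E49XX → F_EXX = 490 MPa.
Total weld length L = 115 mm.
Required throat t_e = P_u / (φ × 0.6 F_EXX × L) = 158 / (0.75 × 0.6 × 490 × 115 × 10⁻³) = 6.231 mm.
Required leg w = t_e / 0.707 = 8.813 mm → use 9 mm.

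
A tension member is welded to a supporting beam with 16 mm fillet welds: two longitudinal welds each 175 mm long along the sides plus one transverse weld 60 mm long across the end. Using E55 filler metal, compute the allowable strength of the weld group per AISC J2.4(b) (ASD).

E55XX → F_EXX = 550 MPa.
t_e = 0.707 × 16 = 11.31 mm.
R_nwl = 0.6 × 550 × 11.31 × 350 × 10⁻³ = 1307 kN (longitudinal, 2 welds).
R_nwt = 0.6 × 550 × 11.31 × 60 × 10⁻³ = 224 kN (transverse, base value).
(i) R_nwl + R_nwt = 1531 kN; (ii) 0.85 R_nwl + 1.5 R_nwt = 1447 kN.
R_n = max = 1531 kN [governs: (i)]; R_n/Ω = 765.3 kN.

R_n/Ω ≈ 765 kN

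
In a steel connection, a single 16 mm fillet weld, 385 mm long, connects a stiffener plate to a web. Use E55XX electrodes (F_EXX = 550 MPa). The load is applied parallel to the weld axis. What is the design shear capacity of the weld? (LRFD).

φR_n ≈ 1080 kN

Effective throat t_e = 0.707 × 16 = 11.31 mm.
Total length L = 385 mm; A_we = 11.31 × 385 = 4355 mm².
F_nw = 0.6 F_EXX = 0.6 × 550 = 330 MPa.
φR_n = 0.75 × 330 × 4355 × 10⁻³ = 1078 kN.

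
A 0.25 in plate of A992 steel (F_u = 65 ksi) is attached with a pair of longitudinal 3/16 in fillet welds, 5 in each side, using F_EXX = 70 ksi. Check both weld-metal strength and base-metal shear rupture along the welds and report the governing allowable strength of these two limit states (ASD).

R_n/Ω ≈ 27.8 kips (weld metal governs)

t_e = 0.707 × 0.1875 = 0.1326 in; L = 10 in.
Weld metal: R_n/Ω = (1/2.0) × 0.6 × 70 × 0.1326 × 10 = 27.84 kips.
Base metal (shear rupture): R_n/Ω = (1/2.0) × 0.6 × 65 × 0.25 × 10 = 48.75 kips.
Governing: weld metal.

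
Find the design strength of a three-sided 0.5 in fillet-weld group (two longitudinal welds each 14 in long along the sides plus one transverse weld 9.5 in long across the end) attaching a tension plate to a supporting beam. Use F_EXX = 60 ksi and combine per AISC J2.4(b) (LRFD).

t_e = 0.707 × 0.5 = 0.3535 in.
R_nwl = 0.6 × 60 × 0.3535 × 28 = 356.3 kip (longitudinal, 2 welds).
R_nwt = 0.6 × 60 × 0.3535 × 9.5 = 120.9 kip (transverse, base value).
(i) R_nwl + R_nwt = 477.2 kip; (ii) 0.85 R_nwl + 1.5 R_nwt = 484.2 kip.
R_n = max = 484.2 kip [governs: (ii)]; φR_n = 363.2 kip.

φR_n ≈ 363 kip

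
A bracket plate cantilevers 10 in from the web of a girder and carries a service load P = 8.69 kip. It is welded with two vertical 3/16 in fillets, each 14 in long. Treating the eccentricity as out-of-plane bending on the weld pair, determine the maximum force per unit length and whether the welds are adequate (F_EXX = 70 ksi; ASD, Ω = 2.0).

L_w = 2 × 14 = 28 in; section modulus (unit throat) S = 2 × L²/6 = 65.33 in².
Direct shear f_v = P/L_w = 8.69/28 = 0.3104 kip/in.
Moment M = P × e = 8.69 × 10 = 86.9 kip·in; bending f_b = M/S = 1.33 kip/in.
f_max = √(f_v² + f_b²) = √(0.3104² + 1.33²) = 1.366 kip/in.
r_n/Ω = (1/2.0) × 0.6 × 70 × (0.707 × 0.1875) = 2.784 kip/in → adequate.

f_max ≈ 1.37 kip/in; adequate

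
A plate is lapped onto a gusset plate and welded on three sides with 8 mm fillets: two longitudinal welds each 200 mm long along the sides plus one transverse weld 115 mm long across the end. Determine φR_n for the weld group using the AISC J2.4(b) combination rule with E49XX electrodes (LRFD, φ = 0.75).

E49XX → F_EXX = 490 MPa.
t_e = 0.707 × 8 = 5.656 mm.
R_nwl = 0.6 × 490 × 5.656 × 400 × 10⁻³ = 665.1 kN (longitudinal, 2 welds).
R_nwt = 0.6 × 490 × 5.656 × 115 × 10⁻³ = 191.2 kN (transverse, base value).
(i) R_nwl + R_nwt = 856.4 kN; (ii) 0.85 R_nwl + 1.5 R_nwt = 852.2 kN.
R_n = max = 856.4 kN [governs: (i)]; φR_n = 642.3 kN.

φR_n ≈ 642 kN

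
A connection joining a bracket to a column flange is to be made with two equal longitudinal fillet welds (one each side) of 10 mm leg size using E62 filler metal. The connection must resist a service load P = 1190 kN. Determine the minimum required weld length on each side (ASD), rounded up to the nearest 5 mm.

L = 455 mm on each side

E62XX → F_EXX = 620 MPa.
Throat t_e = 0.707 × 10 = 7.07 mm.
r_n/Ω = (0.6 × 620 × 7.07) / 2.0 = 1315 N/mm = 1.315 kN/mm.
L_req = P / (r_n/Ω) = 1190 / 1.315 = 904.9 mm total.
Per side: 904.9 / 2 = 452.5 mm.
Round up → use L = 455 mm on each side.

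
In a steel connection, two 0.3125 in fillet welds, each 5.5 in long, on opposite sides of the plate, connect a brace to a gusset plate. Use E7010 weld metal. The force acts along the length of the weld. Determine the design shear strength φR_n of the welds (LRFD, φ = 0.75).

φR_n ≈ 76.6 kip

E70XX → F_EXX = 70 ksi.
Effective throat t_e = 0.707 × 0.3125 = 0.2209 in.
Total length L = 11 in; A_we = 0.2209 × 11 = 2.43 in².
F_nw = 0.6 F_EXX = 0.6 × 70 = 42 ksi.
φR_n = 0.75 × 42 × 2.43 = 76.55 kip.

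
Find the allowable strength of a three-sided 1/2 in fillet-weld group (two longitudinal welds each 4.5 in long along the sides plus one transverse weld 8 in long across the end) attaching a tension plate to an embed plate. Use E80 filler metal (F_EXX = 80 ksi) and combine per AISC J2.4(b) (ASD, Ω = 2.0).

R_n/Ω ≈ 167 kips

t_e = 0.707 × 0.5 = 0.3535 in.
R_nwl = 0.6 × 80 × 0.3535 × 9 = 152.7 kips (longitudinal, 2 welds).
R_nwt = 0.6 × 80 × 0.3535 × 8 = 135.7 kips (transverse, base value).
(i) R_nwl + R_nwt = 288.5 kips; (ii) 0.85 R_nwl + 1.5 R_nwt = 333.4 kips.
R_n = max = 333.4 kips [governs: (ii)]; R_n/Ω = 166.7 kips.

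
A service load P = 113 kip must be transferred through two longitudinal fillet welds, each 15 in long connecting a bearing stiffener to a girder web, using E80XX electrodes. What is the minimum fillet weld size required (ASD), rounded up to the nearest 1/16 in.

E80XX → F_EXX = 80 ksi.
Total weld length L = 30 in.
Required throat t_e = P × Ω / (0.6 F_EXX × L) = 113 × 2.0 / (0.6 × 80 × 30) = 0.1569 in.
Required leg w = t_e / 0.707 = 0.222 in → use 1/4 in.

w = 1/4 in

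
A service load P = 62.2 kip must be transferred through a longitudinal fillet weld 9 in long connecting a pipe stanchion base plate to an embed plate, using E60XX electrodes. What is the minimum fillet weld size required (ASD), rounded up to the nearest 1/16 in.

E60XX → F_EXX = 60 ksi.
Total weld length L = 9 in.
Required throat t_e = P × Ω / (0.6 F_EXX × L) = 62.2 × 2.0 / (0.6 × 60 × 9) = 0.384 in.
Required leg w = t_e / 0.707 = 0.5431 in → use 9/16 in.

w = 9/16 in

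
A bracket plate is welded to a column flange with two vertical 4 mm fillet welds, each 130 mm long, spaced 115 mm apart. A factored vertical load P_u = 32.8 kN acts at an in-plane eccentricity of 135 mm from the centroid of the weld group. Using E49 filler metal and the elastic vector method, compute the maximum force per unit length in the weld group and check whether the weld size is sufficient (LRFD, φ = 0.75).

E49XX → F_EXX = 490 MPa.
Total weld length L_w = 260 mm. Treat welds as unit-width lines.
Polar moment about centroid: J = 2[d³/12 + d(b/2)²] = 2[130³/12 + 130×57.5²] = 1226000 mm³.
Direct shear f_v = P/L_w = 32.8×10³ / 260 = 126.2 N/mm (vertical).
Torsion M = P·e = 32.8×10³ × 135 = 4428000 N·mm.
Critical point at (x, y) = (57.5, 65) from centroid. f_tx = M·y/J = 234.8 N/mm; f_ty = M·x/J = 207.7 N/mm.
Resultant f_max = √[f_tx² + (f_v + f_ty)²] = √[234.8² + (126.2 + 207.7)²] = 408.2 N/mm.
Capacity per unit length: φr_n = 0.75 × 0.6 × 490 × (0.707 × 4) = 623.6 N/mm.
408.2 ≤ 623.6 → adequate.

f_max ≈ 408 N/mm; adequate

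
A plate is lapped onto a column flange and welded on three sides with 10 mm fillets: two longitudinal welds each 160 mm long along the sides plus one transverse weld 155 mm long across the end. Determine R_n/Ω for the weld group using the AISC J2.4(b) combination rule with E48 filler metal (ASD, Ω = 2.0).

E48XX → F_EXX = 480 MPa.
t_e = 0.707 × 10 = 7.07 mm.
R_nwl = 0.6 × 480 × 7.07 × 320 × 10⁻³ = 651.6 kN (longitudinal, 2 welds).
R_nwt = 0.6 × 480 × 7.07 × 155 × 10⁻³ = 315.6 kN (transverse, base value).
(i) R_nwl + R_nwt = 967.2 kN; (ii) 0.85 R_nwl + 1.5 R_nwt = 1027 kN.
R_n = max = 1027 kN [governs: (ii)]; R_n/Ω = 513.6 kN.

R_n/Ω ≈ 514 kN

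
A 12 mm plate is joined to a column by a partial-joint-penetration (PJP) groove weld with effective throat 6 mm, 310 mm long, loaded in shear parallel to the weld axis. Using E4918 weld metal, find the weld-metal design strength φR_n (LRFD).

φR_n ≈ 410 kN

E49XX → F_EXX = 490 MPa.
Effective throat (given) t_e = 6 mm.
A_we = 6 × 310 = 1860 mm².
F_nw = 0.6 F_EXX = 294 MPa.
φR_n = 0.75 × 294 × 1860 × 10⁻³ = 410.1 kN.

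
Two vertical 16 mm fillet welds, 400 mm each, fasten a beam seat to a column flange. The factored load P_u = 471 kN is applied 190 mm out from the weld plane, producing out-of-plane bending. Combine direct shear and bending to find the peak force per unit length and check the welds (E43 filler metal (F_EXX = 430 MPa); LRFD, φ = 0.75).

f_max ≈ 1780 N/mm; adequate

L_w = 2 × 400 = 800 mm; section modulus (unit throat) S = 2 × L²/6 = 53330 mm².
Direct shear f_v = P/L_w = 471×10³/800 = 588.8 N/mm.
Moment M = P × e = 471×10³ × 190 = 89490000 N·mm; bending f_b = M/S = 1678 N/mm.
f_max = √(f_v² + f_b²) = √(588.8² + 1678²) = 1778 N/mm.
φr_n = 0.75 × 0.6 × 430 × (0.707 × 16) = 2189 N/mm → adequate.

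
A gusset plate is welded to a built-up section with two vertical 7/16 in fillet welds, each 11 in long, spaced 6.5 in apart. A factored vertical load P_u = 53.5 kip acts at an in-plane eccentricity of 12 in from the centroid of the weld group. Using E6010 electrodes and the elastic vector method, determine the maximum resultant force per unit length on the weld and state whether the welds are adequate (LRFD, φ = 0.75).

f_max ≈ 10.5 kip/in; NOT adequate

E60XX → F_EXX = 60 ksi.
Total weld length L_w = 22 in. Treat welds as unit-width lines.
Polar moment about centroid: J = 2[d³/12 + d(b/2)²] = 2[11³/12 + 11×3.25²] = 454.2 in³.
Direct shear f_v = P/L_w = 53.5 / 22 = 2.432 kip/in (vertical).
Torsion M = P·e = 53.5 × 12 = 642 kip·in.
Critical point at (x, y) = (3.25, 5.5) from centroid. f_tx = M·y/J = 7.774 kip/in; f_ty = M·x/J = 4.594 kip/in.
Resultant f_max = √[f_tx² + (f_v + f_ty)²] = √[7.774² + (2.432 + 4.594)²] = 10.48 kip/in.
Capacity per unit length: φr_n = 0.75 × 0.6 × 60 × (0.707 × 0.4375) = 8.351 kip/in.
10.48 > 8.351 → NOT adequate.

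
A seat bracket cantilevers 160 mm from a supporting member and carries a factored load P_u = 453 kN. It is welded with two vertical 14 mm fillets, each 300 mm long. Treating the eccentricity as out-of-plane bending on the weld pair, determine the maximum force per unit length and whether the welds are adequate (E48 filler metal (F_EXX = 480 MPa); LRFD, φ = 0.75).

f_max ≈ 2530 N/mm; NOT adequate

L_w = 2 × 300 = 600 mm; section modulus (unit throat) S = 2 × L²/6 = 30000 mm².
Direct shear f_v = P/L_w = 453×10³/600 = 755 N/mm.
Moment M = P × e = 453×10³ × 160 = 72480000 N·mm; bending f_b = M/S = 2416 N/mm.
f_max = √(f_v² + f_b²) = √(755² + 2416²) = 2531 N/mm.
φr_n = 0.75 × 0.6 × 480 × (0.707 × 14) = 2138 N/mm → NOT adequate.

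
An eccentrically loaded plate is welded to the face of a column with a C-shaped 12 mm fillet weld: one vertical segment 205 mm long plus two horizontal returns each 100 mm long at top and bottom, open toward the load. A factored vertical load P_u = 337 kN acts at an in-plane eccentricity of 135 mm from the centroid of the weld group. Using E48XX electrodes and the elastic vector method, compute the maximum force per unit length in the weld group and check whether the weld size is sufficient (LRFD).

E48XX → F_EXX = 480 MPa.
Total weld length L_w = 405 mm. Treat welds as unit-width lines.
Centroid: x̄ = 2×100×50 / 405 = 24.69 mm from the vertical weld.
Polar moment about centroid: J = I_x + I_y = [205³/12 + 2×100×102.5²] + [205×24.69² + 2(100³/12 + 100×25.31²)] = 3239000 mm³.
Direct shear f_v = P/L_w = 337×10³ / 405 = 832.1 N/mm (vertical).
Torsion M = P·e = 337×10³ × 135 = 45495000 N·mm.
Critical point at (x, y) = (75.31, 102.5) from centroid. f_tx = M·y/J = 1440 N/mm; f_ty = M·x/J = 1058 N/mm.
Resultant f_max = √[f_tx² + (f_v + f_ty)²] = √[1440² + (832.1 + 1058)²] = 2376 N/mm.
Capacity per unit length: φr_n = 0.75 × 0.6 × 480 × (0.707 × 12) = 1833 N/mm.
2376 > 1833 → NOT adequate.

f_max ≈ 2380 N/mm; NOT adequate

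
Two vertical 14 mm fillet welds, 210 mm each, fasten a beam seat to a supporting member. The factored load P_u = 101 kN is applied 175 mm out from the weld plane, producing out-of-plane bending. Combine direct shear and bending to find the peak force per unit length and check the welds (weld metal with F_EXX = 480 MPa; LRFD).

f_max ≈ 1230 N/mm; adequate

L_w = 2 × 210 = 420 mm; section modulus (unit throat) S = 2 × L²/6 = 14700 mm².
Direct shear f_v = P/L_w = 101×10³/420 = 240.5 N/mm.
Moment M = P × e = 101×10³ × 175 = 17675000 N·mm; bending f_b = M/S = 1202 N/mm.
f_max = √(f_v² + f_b²) = √(240.5² + 1202²) = 1226 N/mm.
φr_n = 0.75 × 0.6 × 480 × (0.707 × 14) = 2138 N/mm → adequate.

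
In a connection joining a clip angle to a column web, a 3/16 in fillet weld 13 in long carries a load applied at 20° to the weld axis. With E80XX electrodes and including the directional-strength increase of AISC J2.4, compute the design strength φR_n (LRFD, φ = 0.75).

E80XX → F_EXX = 80 ksi.
t_e = 0.707 × 0.1875 = 0.1326 in; A_we = 0.1326 × 13 = 1.723 in².
Directional factor: 1.0 + 0.5 sin^1.5(20°) = 1.1.
F_nw = 0.6 × 80 × 1.1 = 52.8 ksi.
φR_n = 0.75 × 52.8 × 1.723 = 68.24 kip.

φR_n ≈ 68.2 kip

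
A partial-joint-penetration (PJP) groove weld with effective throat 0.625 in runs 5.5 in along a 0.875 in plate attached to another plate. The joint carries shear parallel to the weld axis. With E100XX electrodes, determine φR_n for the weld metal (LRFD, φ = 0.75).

φR_n ≈ 155 kips

E100XX → F_EXX = 100 ksi.
Effective throat (given) t_e = 0.625 in.
A_we = 0.625 × 5.5 = 3.438 in².
F_nw = 0.6 F_EXX = 60 ksi.
φR_n = 0.75 × 60 × 3.438 = 154.7 kips.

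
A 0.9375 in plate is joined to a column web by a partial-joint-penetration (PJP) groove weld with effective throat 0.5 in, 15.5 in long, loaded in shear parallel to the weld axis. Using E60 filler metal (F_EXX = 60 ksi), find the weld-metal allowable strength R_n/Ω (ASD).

Effective throat (given) t_e = 0.5 in.
A_we = 0.5 × 15.5 = 7.75 in².
F_nw = 0.6 F_EXX = 36 ksi.
R_n/Ω = (36 × 7.75) / 2.0 = 139.5 kip.

R_n/Ω ≈ 140 kip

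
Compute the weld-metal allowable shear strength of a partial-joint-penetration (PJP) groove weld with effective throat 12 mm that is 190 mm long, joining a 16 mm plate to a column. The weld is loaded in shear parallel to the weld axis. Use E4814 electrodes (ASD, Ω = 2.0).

E48XX → F_EXX = 480 MPa.
Effective throat (given) t_e = 12 mm.
A_we = 12 × 190 = 2280 mm².
F_nw = 0.6 F_EXX = 288 MPa.
R_n/Ω = (288 × 2280) / 2.0 × 10⁻³ = 328.3 kN.

R_n/Ω ≈ 328 kN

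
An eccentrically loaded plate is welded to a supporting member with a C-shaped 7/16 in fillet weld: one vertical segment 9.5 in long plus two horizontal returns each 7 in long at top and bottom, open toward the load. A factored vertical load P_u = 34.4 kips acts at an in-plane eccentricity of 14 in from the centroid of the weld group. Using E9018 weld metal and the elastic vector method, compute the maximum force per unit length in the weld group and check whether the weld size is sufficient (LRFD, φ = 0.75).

E90XX → F_EXX = 90 ksi.
Total weld length L_w = 23.5 in. Treat welds as unit-width lines.
Centroid: x̄ = 2×7×3.5 / 23.5 = 2.085 in from the vertical weld.
Polar moment about centroid: J = I_x + I_y = [9.5³/12 + 2×7×4.75²] + [9.5×2.085² + 2(7³/12 + 7×1.415²)] = 513.8 in³.
Direct shear f_v = P/L_w = 34.4 / 23.5 = 1.464 kip/in (vertical).
Torsion M = P·e = 34.4 × 14 = 481.6 kip·in.
Critical point at (x, y) = (4.915, 4.75) from centroid. f_tx = M·y/J = 4.452 kip/in; f_ty = M·x/J = 4.607 kip/in.
Resultant f_max = √[f_tx² + (f_v + f_ty)²] = √[4.452² + (1.464 + 4.607)²] = 7.528 kip/in.
Capacity per unit length: φr_n = 0.75 × 0.6 × 90 × (0.707 × 0.4375) = 12.53 kip/in.
7.528 ≤ 12.53 → adequate.

f_max ≈ 7.53 kip/in; adequate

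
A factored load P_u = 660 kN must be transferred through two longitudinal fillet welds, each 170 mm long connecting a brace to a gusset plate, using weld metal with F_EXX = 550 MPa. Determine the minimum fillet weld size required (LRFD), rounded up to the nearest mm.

Total weld length L = 340 mm.
Required throat t_e = P_u / (φ × 0.6 F_EXX × L) = 660 / (0.75 × 0.6 × 550 × 340 × 10⁻³) = 7.843 mm.
Required leg w = t_e / 0.707 = 11.09 mm → use 12 mm.

w = 12 mm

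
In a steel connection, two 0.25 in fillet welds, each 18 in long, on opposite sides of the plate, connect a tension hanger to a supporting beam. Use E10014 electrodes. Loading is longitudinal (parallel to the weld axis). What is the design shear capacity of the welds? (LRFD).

E100XX → F_EXX = 100 ksi.
Effective throat t_e = 0.707 × 0.25 = 0.1767 in.
Total length L = 36 in; A_we = 0.1767 × 36 = 6.363 in².
F_nw = 0.6 F_EXX = 0.6 × 100 = 60 ksi.
φR_n = 0.75 × 60 × 6.363 = 286.3 kips.

φR_n ≈ 286 kips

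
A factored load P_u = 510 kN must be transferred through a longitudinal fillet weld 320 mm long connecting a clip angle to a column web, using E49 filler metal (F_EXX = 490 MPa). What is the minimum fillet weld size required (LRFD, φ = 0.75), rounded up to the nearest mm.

Total weld length L = 320 mm.
Required throat t_e = P_u / (φ × 0.6 F_EXX × L) = 510 / (0.75 × 0.6 × 490 × 320 × 10⁻³) = 7.228 mm.
Required leg w = t_e / 0.707 = 10.22 mm → use 11 mm.

w = 11 mm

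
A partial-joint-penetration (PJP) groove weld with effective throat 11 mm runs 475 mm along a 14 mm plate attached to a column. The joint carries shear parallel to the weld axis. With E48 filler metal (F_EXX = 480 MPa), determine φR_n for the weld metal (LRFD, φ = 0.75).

Effective throat (given) t_e = 11 mm.
A_we = 11 × 475 = 5225 mm².
F_nw = 0.6 F_EXX = 288 MPa.
φR_n = 0.75 × 288 × 5225 × 10⁻³ = 1129 kN.

φR_n ≈ 1130 kN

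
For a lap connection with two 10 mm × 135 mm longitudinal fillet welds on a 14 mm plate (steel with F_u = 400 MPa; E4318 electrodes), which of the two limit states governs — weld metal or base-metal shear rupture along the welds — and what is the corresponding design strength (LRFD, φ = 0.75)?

φR_n ≈ 369 kN (weld metal governs)

E43XX → F_EXX = 430 MPa.
t_e = 0.707 × 10 = 7.07 mm; L = 270 mm.
Weld metal: φR_n = 0.75 × 0.6 × 430 × 7.07 × 270 × 10⁻³ = 369.4 kN.
Base metal (shear rupture): φR_n = 0.75 × 0.6 × 400 × 14 × 270 × 10⁻³ = 680.4 kN.
Governing: weld metal.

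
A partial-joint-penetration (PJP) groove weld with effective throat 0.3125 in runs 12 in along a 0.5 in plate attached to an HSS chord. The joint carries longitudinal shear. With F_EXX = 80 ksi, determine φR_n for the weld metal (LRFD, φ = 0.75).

Effective throat (given) t_e = 0.3125 in.
A_we = 0.3125 × 12 = 3.75 in².
F_nw = 0.6 F_EXX = 48 ksi.
φR_n = 0.75 × 48 × 3.75 = 135 kips.

φR_n ≈ 135 kips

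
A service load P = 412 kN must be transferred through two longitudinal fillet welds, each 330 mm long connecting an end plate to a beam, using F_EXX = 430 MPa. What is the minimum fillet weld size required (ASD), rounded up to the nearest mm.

w = 7 mm

Total weld length L = 660 mm.
Required throat t_e = P × Ω / (0.6 F_EXX × L) = 412 × 2.0 / (0.6 × 430 × 660 × 10⁻³) = 4.839 mm.
Required leg w = t_e / 0.707 = 6.845 mm → use 7 mm.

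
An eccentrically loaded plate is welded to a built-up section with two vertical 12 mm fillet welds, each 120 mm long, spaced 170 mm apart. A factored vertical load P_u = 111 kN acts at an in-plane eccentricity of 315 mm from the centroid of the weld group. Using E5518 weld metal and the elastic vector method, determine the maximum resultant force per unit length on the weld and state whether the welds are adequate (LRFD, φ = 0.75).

E55XX → F_EXX = 550 MPa.
Total weld length L_w = 240 mm. Treat welds as unit-width lines.
Polar moment about centroid: J = 2[d³/12 + d(b/2)²] = 2[120³/12 + 120×85²] = 2022000 mm³.
Direct shear f_v = P/L_w = 111×10³ / 240 = 462.5 N/mm (vertical).
Torsion M = P·e = 111×10³ × 315 = 34965000 N·mm.
Critical point at (x, y) = (85, 60) from centroid. f_tx = M·y/J = 1038 N/mm; f_ty = M·x/J = 1470 N/mm.
Resultant f_max = √[f_tx² + (f_v + f_ty)²] = √[1038² + (462.5 + 1470)²] = 2193 N/mm.
Capacity per unit length: φr_n = 0.75 × 0.6 × 550 × (0.707 × 12) = 2100 N/mm.
2193 > 2100 → NOT adequate.

f_max ≈ 2190 N/mm; NOT adequate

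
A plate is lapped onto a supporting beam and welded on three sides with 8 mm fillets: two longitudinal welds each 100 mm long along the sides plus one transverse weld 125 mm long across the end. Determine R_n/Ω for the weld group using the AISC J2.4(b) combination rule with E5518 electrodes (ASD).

E55XX → F_EXX = 550 MPa.
t_e = 0.707 × 8 = 5.656 mm.
R_nwl = 0.6 × 550 × 5.656 × 200 × 10⁻³ = 373.3 kN (longitudinal, 2 welds).
R_nwt = 0.6 × 550 × 5.656 × 125 × 10⁻³ = 233.3 kN (transverse, base value).
(i) R_nwl + R_nwt = 606.6 kN; (ii) 0.85 R_nwl + 1.5 R_nwt = 667.3 kN.
R_n = max = 667.3 kN [governs: (ii)]; R_n/Ω = 333.6 kN.

R_n/Ω ≈ 334 kN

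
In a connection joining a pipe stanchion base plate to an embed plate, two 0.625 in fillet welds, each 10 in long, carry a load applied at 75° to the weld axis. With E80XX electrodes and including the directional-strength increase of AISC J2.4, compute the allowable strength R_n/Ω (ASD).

R_n/Ω ≈ 313 kips

E80XX → F_EXX = 80 ksi.
t_e = 0.707 × 0.625 = 0.4419 in; A_we = 0.4419 × 20 = 8.837 in².
Directional factor: 1.0 + 0.5 sin^1.5(75°) = 1.475.
F_nw = 0.6 × 80 × 1.475 = 70.78 ksi.
R_n/Ω = (70.78 × 8.837) / 2.0 = 312.8 kips.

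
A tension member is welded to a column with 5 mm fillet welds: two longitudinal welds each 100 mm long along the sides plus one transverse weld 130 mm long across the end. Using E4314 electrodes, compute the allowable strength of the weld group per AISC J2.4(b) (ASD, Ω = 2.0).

E43XX → F_EXX = 430 MPa.
t_e = 0.707 × 5 = 3.535 mm.
R_nwl = 0.6 × 430 × 3.535 × 200 × 10⁻³ = 182.4 kN (longitudinal, 2 welds).
R_nwt = 0.6 × 430 × 3.535 × 130 × 10⁻³ = 118.6 kN (transverse, base value).
(i) R_nwl + R_nwt = 301 kN; (ii) 0.85 R_nwl + 1.5 R_nwt = 332.9 kN.
R_n = max = 332.9 kN [governs: (ii)]; R_n/Ω = 166.4 kN.

R_n/Ω ≈ 166 kN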